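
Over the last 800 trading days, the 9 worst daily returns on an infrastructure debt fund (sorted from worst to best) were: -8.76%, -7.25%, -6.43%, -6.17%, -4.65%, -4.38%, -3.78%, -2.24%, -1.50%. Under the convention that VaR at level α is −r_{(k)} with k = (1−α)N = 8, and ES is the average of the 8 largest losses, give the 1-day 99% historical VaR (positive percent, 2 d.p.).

2.24%

k = 8; the 8th lowest return is -2.24%, so VaR = 2.24%.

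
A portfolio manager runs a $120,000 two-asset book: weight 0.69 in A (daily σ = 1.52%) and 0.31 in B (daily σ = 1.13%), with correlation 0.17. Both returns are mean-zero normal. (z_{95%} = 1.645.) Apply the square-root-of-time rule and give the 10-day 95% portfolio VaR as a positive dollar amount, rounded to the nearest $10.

$7,250

σ_p = √(0.69²·1.52² + 0.31²·1.13² + 2·0.17·0.69·0.31·1.52·1.13) = 1.161%.
σ_{10d} = 1.161% × √10 = 3.671%.
VaR = 1.645 × 3.671% = 6.039%; on $120,000 that is $7,247.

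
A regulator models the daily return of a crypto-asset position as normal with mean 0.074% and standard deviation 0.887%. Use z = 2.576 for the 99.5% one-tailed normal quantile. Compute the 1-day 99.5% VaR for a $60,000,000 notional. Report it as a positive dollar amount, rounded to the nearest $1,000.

VaR = −μ + z·σ = −(0.074%) + 2.576 × 0.887% = 2.211%.
On $60,000,000: 0.02211 × $60,000,000 = $1,326,600.

$1,327,000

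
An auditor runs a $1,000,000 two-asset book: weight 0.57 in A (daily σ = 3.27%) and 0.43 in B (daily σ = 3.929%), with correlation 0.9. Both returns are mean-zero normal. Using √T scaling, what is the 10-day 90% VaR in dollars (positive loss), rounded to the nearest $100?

$140,400

σ_p = √(0.57²·3.27² + 0.43²·3.929² + 2·0.9·0.57·0.43·3.27·3.929) = 3.464%.
σ_{10d} = 3.464% × √10 = 10.954%.
z(90%) = 1.282.
VaR = 1.282 × 10.954% = 14.043%; on $1,000,000 that is $140,430.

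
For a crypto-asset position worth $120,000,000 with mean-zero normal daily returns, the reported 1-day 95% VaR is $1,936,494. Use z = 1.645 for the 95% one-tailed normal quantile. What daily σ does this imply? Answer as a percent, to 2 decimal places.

0.98%

VaR as a fraction: $1,936,494 / $120,000,000 = 1.614%.
σ = VaR / z = 1.614% / 1.645 = 0.981%.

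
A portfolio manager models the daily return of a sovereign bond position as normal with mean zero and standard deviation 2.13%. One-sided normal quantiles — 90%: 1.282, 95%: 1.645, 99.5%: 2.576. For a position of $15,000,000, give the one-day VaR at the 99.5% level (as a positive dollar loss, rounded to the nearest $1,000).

VaR = z·σ = 2.576 × 2.13% = 5.487%.
On $15,000,000: 0.05487 × $15,000,000 = $823,050.

$823,000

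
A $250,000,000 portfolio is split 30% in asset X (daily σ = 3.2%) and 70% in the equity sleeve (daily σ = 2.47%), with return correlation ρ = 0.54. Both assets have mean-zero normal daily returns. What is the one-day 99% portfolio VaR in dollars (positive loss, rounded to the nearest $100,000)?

$13,900,000

σ_p² = 0.3²·3.2² + 0.7²·2.47² + 2·0.54·0.3·0.7·3.2·2.47 = 5.7037 (%²).
σ_p = √5.7037 = 2.388%.
At 99%, z = 2.326.
VaR = 2.326 × 2.388% = 5.554%; on $250,000,000 that is $13,885,000.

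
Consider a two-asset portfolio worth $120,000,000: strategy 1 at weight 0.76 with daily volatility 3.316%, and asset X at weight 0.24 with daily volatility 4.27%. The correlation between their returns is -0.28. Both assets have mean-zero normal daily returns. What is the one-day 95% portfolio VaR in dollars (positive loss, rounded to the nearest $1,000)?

σ_p² = 0.76²·3.316² + 0.24²·4.27² + 2·-0.28·0.76·0.24·3.316·4.27 = 5.9551 (%²).
σ_p = √5.9551 = 2.440%.
At 95%, z = 1.645.
VaR = 1.645 × 2.440% = 4.014%; on $120,000,000 that is $4,816,800.

$4,817,000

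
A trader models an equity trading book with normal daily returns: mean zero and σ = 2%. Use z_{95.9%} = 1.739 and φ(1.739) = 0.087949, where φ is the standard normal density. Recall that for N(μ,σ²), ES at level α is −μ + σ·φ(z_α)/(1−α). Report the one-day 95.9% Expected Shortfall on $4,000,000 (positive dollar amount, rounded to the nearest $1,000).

Tail multiplier: φ(z)/(1−α) = 0.087949 / 0.041 = 2.145.
ES = 2% × 2.145 = 4.290%.
On $4,000,000: 0.04290 × $4,000,000 = $171,600.

$172,000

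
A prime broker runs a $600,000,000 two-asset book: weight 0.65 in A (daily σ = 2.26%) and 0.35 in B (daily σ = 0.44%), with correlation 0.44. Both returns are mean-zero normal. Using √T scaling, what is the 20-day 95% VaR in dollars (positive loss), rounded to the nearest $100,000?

σ_p = √(0.65²·2.26² + 0.35²·0.44² + 2·0.44·0.65·0.35·2.26·0.44) = 1.543%.
σ_{20d} = 1.543% × √20 = 6.901%.
z(95%) = 1.645.
VaR = 1.645 × 6.901% = 11.352%; on $600,000,000 that is $68,112,000.

$68,100,000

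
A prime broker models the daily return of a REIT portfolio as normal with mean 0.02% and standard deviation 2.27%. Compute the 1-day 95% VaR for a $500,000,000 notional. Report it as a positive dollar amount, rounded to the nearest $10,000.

$18,570,000

At 95% one-sided, z = 1.645.
VaR = −μ + z·σ = −(0.02%) + 1.645 × 2.27% = 3.714%.
On $500,000,000: 0.03714 × $500,000,000 = $18,570,000.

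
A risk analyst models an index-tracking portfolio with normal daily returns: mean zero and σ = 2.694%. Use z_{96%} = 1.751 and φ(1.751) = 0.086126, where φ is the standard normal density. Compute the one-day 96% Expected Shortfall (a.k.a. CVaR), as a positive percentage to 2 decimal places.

5.80%

Tail multiplier: φ(z)/(1−α) = 0.086126 / 0.04 = 2.153.
ES = 2.694% × 2.153 = 5.800%.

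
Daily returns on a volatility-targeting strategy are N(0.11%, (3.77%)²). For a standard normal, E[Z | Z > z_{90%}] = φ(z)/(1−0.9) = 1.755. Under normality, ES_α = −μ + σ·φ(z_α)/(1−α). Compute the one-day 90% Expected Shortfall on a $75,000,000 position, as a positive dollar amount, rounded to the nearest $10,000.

ES = −(0.11%) + 3.77% × 1.755 = 6.506%.
On $75,000,000: 0.06506 × $75,000,000 = $4,879,500.

$4,880,000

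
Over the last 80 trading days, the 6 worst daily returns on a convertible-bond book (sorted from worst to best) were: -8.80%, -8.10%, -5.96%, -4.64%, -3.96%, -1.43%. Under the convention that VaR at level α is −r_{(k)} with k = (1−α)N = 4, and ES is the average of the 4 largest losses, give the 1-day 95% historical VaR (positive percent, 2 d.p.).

4.64%

k = 4; the 4th lowest return is -4.64%, so VaR = 4.64%.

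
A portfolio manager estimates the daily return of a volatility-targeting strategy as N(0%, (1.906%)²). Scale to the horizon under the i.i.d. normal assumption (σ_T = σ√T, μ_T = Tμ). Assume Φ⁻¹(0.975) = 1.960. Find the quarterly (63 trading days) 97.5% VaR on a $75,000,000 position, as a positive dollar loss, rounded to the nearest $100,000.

σ_{63d} = 1.906% × √63 = 15.128%.
VaR = 1.960 × 15.128% = 29.651%.
On $75,000,000: 0.29651 × $75,000,000 = $22,238,250.

$22,200,000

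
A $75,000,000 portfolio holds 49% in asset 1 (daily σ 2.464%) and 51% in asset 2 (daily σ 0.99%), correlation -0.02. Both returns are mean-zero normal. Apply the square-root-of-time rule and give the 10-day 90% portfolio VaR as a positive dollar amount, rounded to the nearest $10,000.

$3,950,000

σ_p = √(0.49²·2.464² + 0.51²·0.99² + 2·-0.02·0.49·0.51·2.464·0.99) = 1.299%.
σ_{10d} = 1.299% × √10 = 4.108%.
z(90%) = 1.282.
VaR = 1.282 × 4.108% = 5.266%; on $75,000,000 that is $3,949,500.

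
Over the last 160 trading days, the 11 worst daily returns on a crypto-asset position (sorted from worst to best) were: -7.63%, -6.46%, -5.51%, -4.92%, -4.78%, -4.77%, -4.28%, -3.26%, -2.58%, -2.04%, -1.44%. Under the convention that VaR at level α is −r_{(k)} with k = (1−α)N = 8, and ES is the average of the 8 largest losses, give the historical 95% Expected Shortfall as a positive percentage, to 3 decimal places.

5.201%

The 8 worst returns sum to -41.61%.
ES = −(-41.61%) / 8 = 5.20125% ≈ 5.201%.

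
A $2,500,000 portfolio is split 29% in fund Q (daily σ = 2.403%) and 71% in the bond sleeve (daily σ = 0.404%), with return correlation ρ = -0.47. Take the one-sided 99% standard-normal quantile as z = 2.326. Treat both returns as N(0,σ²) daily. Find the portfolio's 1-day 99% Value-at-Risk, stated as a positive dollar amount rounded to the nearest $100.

σ_p² = 0.29²·2.403² + 0.71²·0.404² + 2·-0.47·0.29·0.71·2.403·0.404 = 0.3800 (%²).
σ_p = √0.3800 = 0.616%.
VaR = 2.326 × 0.616% = 1.433%; on $2,500,000 that is $35,825.

$35,800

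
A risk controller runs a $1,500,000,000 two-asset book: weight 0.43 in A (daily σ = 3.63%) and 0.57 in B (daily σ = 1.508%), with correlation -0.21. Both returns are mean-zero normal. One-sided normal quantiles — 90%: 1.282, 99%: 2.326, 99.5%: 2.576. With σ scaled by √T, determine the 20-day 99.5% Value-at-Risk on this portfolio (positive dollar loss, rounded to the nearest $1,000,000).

σ_p = √(0.43²·3.63² + 0.57²·1.508² + 2·-0.21·0.43·0.57·3.63·1.508) = 1.616%.
σ_{20d} = 1.616% × √20 = 7.227%.
VaR = 2.576 × 7.227% = 18.617%; on $1,500,000,000 that is $279,255,000.

$279,000,000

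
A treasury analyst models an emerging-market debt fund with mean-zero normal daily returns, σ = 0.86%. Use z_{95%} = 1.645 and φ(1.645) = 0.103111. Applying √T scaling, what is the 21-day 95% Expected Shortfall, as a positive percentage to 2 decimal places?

8.13%

σ_{21d} = 0.86% × √21 = 3.941%.
ES multiplier = φ(z)/(1−α) = 0.103111/0.05 = 2.062.
ES = 3.941% × 2.062 = 8.126%.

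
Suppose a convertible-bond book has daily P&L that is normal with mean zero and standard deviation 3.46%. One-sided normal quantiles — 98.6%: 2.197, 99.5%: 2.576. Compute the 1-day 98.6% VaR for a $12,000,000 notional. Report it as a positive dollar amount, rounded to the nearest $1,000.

VaR = z·σ = 2.197 × 3.46% = 7.602%.
On $12,000,000: 0.07602 × $12,000,000 = $912,240.

$912,000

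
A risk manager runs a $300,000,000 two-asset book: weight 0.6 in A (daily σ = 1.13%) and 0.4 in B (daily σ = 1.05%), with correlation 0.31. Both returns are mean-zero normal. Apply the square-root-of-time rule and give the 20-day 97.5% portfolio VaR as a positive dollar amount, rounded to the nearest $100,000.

$23,700,000

σ_p = √(0.6²·1.13² + 0.4²·1.05² + 2·0.31·0.6·0.4·1.13·1.05) = 0.901%.
σ_{20d} = 0.901% × √20 = 4.029%.
z(97.5%) = 1.960.
VaR = 1.960 × 4.029% = 7.897%; on $300,000,000 that is $23,691,000.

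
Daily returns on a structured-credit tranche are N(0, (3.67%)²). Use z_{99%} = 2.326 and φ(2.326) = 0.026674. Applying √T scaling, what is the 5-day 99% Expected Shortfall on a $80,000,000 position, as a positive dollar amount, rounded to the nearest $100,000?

σ_{5d} = 3.67% × √5 = 8.206%.
ES multiplier = φ(z)/(1−α) = 0.026674/0.01 = 2.667.
ES = 8.206% × 2.667 = 21.885%; on $80,000,000: $17,508,000.

$17,500,000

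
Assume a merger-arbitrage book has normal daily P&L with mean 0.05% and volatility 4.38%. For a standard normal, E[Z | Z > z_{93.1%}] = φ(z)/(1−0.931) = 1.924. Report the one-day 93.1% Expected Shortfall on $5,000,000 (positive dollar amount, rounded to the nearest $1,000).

$419,000

ES = −(0.05%) + 4.38% × 1.924 = 8.377%.
On $5,000,000: 0.08377 × $5,000,000 = $418,850.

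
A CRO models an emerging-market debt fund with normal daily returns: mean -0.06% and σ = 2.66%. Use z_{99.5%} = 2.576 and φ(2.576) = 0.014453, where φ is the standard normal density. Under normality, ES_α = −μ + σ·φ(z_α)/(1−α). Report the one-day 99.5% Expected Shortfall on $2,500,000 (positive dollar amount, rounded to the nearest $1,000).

Tail multiplier: φ(z)/(1−α) = 0.014453 / 0.005 = 2.891.
ES = −(-0.06%) + 2.66% × 2.891 = 7.750%.
On $2,500,000: 0.07750 × $2,500,000 = $193,750.

$194,000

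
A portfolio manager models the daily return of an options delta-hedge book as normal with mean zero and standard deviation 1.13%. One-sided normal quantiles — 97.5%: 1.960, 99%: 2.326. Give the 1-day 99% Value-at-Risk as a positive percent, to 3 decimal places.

VaR = z·σ = 2.326 × 1.13% = 2.628%.

2.628%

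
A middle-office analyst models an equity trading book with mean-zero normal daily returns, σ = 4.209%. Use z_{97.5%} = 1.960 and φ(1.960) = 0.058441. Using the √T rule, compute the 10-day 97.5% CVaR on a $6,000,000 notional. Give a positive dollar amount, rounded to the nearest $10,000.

σ_{10d} = 4.209% × √10 = 13.310%.
ES multiplier = φ(z)/(1−α) = 0.058441/0.025 = 2.338.
ES = 13.310% × 2.338 = 31.119%; on $6,000,000: $1,867,140.

$1,870,000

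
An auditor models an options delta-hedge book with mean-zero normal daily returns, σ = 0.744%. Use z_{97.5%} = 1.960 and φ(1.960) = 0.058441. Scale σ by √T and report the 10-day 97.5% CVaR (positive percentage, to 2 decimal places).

5.50%

σ_{10d} = 0.744% × √10 = 2.353%.
ES multiplier = φ(z)/(1−α) = 0.058441/0.025 = 2.338.
ES = 2.353% × 2.338 = 5.501%.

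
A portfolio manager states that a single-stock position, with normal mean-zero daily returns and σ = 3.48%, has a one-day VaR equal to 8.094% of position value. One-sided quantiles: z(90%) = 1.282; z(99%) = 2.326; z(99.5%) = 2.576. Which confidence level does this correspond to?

Implied z = VaR/σ = 8.094 / 3.48 = 2.326.
This matches z(99%) = 2.326.

99%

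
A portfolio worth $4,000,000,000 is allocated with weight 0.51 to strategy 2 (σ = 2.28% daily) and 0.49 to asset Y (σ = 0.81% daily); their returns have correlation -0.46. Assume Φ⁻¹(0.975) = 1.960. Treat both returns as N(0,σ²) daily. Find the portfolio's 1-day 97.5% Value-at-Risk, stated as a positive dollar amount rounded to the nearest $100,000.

$81,700,000

σ_p² = 0.51²·2.28² + 0.49²·0.81² + 2·-0.46·0.51·0.49·2.28·0.81 = 1.0850 (%²).
σ_p = √1.0850 = 1.042%.
VaR = 1.960 × 1.042% = 2.042%; on $4,000,000,000 that is $81,680,000.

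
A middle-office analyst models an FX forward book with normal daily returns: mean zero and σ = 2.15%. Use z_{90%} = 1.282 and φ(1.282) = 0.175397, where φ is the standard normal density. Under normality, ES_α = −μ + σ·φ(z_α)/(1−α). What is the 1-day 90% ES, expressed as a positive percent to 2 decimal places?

3.77%

Tail multiplier: φ(z)/(1−α) = 0.175397 / 0.1 = 1.754.
ES = 2.15% × 1.754 = 3.771%.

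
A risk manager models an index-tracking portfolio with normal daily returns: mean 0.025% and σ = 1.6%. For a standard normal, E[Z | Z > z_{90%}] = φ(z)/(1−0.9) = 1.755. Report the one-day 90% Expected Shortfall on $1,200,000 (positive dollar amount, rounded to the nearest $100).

ES = −(0.025%) + 1.6% × 1.755 = 2.783%.
On $1,200,000: 0.02783 × $1,200,000 = $33,396.

$33,400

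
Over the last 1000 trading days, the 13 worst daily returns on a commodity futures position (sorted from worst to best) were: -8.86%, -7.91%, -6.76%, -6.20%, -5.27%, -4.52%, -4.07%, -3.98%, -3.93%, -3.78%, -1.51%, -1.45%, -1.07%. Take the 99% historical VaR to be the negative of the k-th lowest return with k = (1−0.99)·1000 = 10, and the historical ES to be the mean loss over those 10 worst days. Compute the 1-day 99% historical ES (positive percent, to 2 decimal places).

5.53%

The 10 worst returns sum to -55.28%.
ES = −(-55.28%) / 10 = 5.528% ≈ 5.53%.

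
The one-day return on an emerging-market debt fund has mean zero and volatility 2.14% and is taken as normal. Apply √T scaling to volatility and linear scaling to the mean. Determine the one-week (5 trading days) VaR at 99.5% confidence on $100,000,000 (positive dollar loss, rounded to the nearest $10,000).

At 99.5%, z = 2.576.
σ_{5d} = 2.14% × √5 = 4.785%.
VaR = 2.576 × 4.785% = 12.326%.
On $100,000,000: 0.12326 × $100,000,000 = $12,326,000.

$12,330,000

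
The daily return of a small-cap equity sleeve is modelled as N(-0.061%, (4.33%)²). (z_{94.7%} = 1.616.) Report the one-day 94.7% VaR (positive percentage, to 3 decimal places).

VaR = −μ + z·σ = −(-0.061%) + 1.616 × 4.33% = 7.058%.

7.058%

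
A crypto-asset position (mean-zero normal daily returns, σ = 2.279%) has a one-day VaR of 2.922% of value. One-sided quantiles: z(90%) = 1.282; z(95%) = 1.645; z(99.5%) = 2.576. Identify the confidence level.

Implied z = VaR/σ = 2.922 / 2.279 = 1.282.
This matches z(90%) = 1.282.

90%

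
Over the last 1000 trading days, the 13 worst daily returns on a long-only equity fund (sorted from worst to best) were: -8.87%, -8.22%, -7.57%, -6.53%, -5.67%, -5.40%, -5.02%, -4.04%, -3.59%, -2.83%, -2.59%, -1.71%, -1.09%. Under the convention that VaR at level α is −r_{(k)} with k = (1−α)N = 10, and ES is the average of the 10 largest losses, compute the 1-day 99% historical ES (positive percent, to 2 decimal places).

The 10 worst returns sum to -57.74%.
ES = −(-57.74%) / 10 = 5.774% ≈ 5.77%.

5.77%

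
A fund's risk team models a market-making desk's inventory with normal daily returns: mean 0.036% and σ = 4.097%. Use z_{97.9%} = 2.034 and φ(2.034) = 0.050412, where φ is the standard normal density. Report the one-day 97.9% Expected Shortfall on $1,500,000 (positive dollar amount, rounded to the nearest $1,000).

$147,000

Tail multiplier: φ(z)/(1−α) = 0.050412 / 0.021 = 2.401.
ES = −(0.036%) + 4.097% × 2.401 = 9.801%.
On $1,500,000: 0.09801 × $1,500,000 = $147,015.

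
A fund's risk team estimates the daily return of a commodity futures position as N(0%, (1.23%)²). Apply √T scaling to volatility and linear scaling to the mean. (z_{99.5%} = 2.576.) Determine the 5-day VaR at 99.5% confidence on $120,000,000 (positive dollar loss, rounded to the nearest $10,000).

σ_{5d} = 1.23% × √5 = 2.750%.
VaR = 2.576 × 2.750% = 7.084%.
On $120,000,000: 0.07084 × $120,000,000 = $8,500,800.

$8,500,000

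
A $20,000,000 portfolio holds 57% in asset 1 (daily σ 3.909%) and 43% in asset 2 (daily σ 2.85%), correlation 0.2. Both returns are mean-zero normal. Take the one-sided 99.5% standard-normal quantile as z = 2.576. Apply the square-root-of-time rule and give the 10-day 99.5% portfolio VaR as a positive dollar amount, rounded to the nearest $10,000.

σ_p = √(0.57²·3.909² + 0.43²·2.85² + 2·0.2·0.57·0.43·3.909·2.85) = 2.749%.
σ_{10d} = 2.749% × √10 = 8.693%.
VaR = 2.576 × 8.693% = 22.393%; on $20,000,000 that is $4,478,600.

$4,480,000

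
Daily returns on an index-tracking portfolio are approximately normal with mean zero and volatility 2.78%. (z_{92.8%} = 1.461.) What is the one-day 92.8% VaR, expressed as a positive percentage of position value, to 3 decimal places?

4.062%

VaR = z·σ = 1.461 × 2.78% = 4.062%.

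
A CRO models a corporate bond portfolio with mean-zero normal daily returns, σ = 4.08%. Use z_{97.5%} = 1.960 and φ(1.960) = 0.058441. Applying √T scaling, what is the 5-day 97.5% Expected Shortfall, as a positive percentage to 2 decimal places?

21.33%

σ_{5d} = 4.08% × √5 = 9.123%.
ES multiplier = φ(z)/(1−α) = 0.058441/0.025 = 2.338.
ES = 9.123% × 2.338 = 21.330%.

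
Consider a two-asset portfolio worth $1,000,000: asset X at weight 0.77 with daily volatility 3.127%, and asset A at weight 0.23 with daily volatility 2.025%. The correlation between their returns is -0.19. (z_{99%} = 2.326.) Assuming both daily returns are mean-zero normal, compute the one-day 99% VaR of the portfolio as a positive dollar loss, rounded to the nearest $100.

$55,000

σ_p² = 0.77²·3.127² + 0.23²·2.025² + 2·-0.19·0.77·0.23·3.127·2.025 = 5.5882 (%²).
σ_p = √5.5882 = 2.364%.
VaR = 2.326 × 2.364% = 5.499%; on $1,000,000 that is $54,990.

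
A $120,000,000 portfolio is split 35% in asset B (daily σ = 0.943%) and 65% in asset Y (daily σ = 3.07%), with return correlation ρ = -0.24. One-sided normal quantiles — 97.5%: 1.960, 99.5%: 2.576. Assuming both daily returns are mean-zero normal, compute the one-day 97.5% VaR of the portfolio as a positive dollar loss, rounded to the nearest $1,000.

$4,570,000

σ_p² = 0.35²·0.943² + 0.65²·3.07² + 2·-0.24·0.35·0.65·0.943·3.07 = 3.7748 (%²).
σ_p = √3.7748 = 1.943%.
VaR = 1.960 × 1.943% = 3.808%; on $120,000,000 that is $4,569,600.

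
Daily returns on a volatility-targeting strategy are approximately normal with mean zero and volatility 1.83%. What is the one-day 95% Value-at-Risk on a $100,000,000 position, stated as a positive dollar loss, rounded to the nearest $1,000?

At 95% one-sided, z = 1.645.
VaR = z·σ = 1.645 × 1.83% = 3.010%.
On $100,000,000: 0.03010 × $100,000,000 = $3,010,000.

$3,010,000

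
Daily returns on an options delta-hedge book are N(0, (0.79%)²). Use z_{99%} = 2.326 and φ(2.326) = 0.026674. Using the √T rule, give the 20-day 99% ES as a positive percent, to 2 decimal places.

σ_{20d} = 0.79% × √20 = 3.533%.
ES multiplier = φ(z)/(1−α) = 0.026674/0.01 = 2.667.
ES = 3.533% × 2.667 = 9.423%.

9.42%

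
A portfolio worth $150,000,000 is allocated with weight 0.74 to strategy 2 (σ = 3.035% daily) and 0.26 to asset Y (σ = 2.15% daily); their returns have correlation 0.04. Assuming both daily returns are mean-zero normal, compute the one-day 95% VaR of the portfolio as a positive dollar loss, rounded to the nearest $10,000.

$5,760,000

σ_p² = 0.74²·3.035² + 0.26²·2.15² + 2·0.04·0.74·0.26·3.035·2.15 = 5.4570 (%²).
σ_p = √5.4570 = 2.336%.
At 95%, z = 1.645.
VaR = 1.645 × 2.336% = 3.843%; on $150,000,000 that is $5,764,500.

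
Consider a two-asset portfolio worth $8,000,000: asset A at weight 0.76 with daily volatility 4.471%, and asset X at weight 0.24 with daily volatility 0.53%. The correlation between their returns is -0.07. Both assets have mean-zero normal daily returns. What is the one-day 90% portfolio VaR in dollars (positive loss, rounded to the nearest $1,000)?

$348,000

σ_p² = 0.76²·4.471² + 0.24²·0.53² + 2·-0.07·0.76·0.24·4.471·0.53 = 11.5018 (%²).
σ_p = √11.5018 = 3.391%.
At 90%, z = 1.282.
VaR = 1.282 × 3.391% = 4.347%; on $8,000,000 that is $347,760.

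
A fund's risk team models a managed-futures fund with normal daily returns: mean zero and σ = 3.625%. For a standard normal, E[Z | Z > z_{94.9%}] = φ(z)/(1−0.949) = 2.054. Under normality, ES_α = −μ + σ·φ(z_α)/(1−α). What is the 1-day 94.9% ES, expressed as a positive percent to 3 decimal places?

ES = 3.625% × 2.054 = 7.446%.

7.446%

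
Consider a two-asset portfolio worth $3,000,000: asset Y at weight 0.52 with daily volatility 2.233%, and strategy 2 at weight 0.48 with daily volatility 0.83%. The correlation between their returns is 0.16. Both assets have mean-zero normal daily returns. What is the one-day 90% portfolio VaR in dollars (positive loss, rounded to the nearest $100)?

$49,500

σ_p² = 0.52²·2.233² + 0.48²·0.83² + 2·0.16·0.52·0.48·2.233·0.83 = 1.6550 (%²).
σ_p = √1.6550 = 1.286%.
At 90%, z = 1.282.
VaR = 1.282 × 1.286% = 1.649%; on $3,000,000 that is $49,470.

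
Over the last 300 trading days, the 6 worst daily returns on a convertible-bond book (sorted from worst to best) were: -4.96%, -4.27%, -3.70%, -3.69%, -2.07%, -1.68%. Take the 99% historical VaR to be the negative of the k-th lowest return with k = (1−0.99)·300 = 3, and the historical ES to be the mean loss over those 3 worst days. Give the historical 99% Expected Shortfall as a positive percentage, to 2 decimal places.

The 3 worst returns sum to -12.93%.
ES = −(-12.93%) / 3 = 4.31%.

4.31%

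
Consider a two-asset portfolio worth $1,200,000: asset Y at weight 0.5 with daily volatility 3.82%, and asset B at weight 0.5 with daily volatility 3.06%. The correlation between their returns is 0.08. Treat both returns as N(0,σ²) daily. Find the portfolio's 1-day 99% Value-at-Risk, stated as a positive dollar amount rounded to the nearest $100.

σ_p² = 0.5²·3.82² + 0.5²·3.06² + 2·0.08·0.5·0.5·3.82·3.06 = 6.4566 (%²).
σ_p = √6.4566 = 2.541%.
At 99%, z = 2.326.
VaR = 2.326 × 2.541% = 5.910%; on $1,200,000 that is $70,920.

$70,900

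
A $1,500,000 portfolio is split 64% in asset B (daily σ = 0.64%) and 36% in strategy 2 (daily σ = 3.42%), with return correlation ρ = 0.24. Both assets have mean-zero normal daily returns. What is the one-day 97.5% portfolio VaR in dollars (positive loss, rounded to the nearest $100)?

σ_p² = 0.64²·0.64² + 0.36²·3.42² + 2·0.24·0.64·0.36·0.64·3.42 = 1.9257 (%²).
σ_p = √1.9257 = 1.388%.
At 97.5%, z = 1.960.
VaR = 1.960 × 1.388% = 2.720%; on $1,500,000 that is $40,800.

$40,800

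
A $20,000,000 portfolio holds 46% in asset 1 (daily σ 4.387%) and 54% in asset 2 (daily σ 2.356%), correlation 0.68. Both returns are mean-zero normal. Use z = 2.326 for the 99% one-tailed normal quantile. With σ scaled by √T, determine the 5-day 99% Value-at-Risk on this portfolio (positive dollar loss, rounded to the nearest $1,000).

σ_p = √(0.46²·4.387² + 0.54²·2.356² + 2·0.68·0.46·0.54·4.387·2.356) = 3.030%.
σ_{5d} = 3.030% × √5 = 6.775%.
VaR = 2.326 × 6.775% = 15.759%; on $20,000,000 that is $3,151,800.

$3,152,000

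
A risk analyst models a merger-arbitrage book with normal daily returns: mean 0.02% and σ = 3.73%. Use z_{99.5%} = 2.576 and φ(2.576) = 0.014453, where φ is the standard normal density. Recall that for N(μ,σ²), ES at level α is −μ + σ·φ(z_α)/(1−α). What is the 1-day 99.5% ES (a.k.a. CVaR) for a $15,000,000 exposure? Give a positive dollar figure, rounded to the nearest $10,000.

$1,610,000

Tail multiplier: φ(z)/(1−α) = 0.014453 / 0.005 = 2.891.
ES = −(0.02%) + 3.73% × 2.891 = 10.763%.
On $15,000,000: 0.10763 × $15,000,000 = $1,614,450.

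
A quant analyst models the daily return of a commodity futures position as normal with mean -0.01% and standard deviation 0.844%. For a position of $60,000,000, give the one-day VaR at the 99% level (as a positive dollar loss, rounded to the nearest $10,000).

$1,180,000

At 99% one-sided, z = 2.326.
VaR = −μ + z·σ = −(-0.01%) + 2.326 × 0.844% = 1.973%.
On $60,000,000: 0.01973 × $60,000,000 = $1,183,800.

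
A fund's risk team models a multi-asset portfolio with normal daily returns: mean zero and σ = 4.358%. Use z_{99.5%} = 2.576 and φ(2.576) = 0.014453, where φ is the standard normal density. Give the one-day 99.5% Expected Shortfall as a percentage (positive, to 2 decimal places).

Tail multiplier: φ(z)/(1−α) = 0.014453 / 0.005 = 2.891.
ES = 4.358% × 2.891 = 12.599%.

12.60%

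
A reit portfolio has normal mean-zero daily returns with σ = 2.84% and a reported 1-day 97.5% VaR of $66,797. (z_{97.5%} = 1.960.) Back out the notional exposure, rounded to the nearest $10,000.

VaR as a fraction of value: z·σ = 1.960 × 2.84% = 5.5664%.
Position = $66,797 / 0.055664 = $1,200,004.

$1,200,000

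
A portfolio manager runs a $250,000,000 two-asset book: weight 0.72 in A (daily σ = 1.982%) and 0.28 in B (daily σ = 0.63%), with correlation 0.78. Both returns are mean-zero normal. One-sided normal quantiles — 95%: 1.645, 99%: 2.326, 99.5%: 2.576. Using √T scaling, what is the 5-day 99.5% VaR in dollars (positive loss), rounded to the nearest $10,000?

σ_p = √(0.72²·1.982² + 0.28²·0.63² + 2·0.78·0.72·0.28·1.982·0.63) = 1.569%.
σ_{5d} = 1.569% × √5 = 3.508%.
VaR = 2.576 × 3.508% = 9.037%; on $250,000,000 that is $22,592,500.

$22,590,000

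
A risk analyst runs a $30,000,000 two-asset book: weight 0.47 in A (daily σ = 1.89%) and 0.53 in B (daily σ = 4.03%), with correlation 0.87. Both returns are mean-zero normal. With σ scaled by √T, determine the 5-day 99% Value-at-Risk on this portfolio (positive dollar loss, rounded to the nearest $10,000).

σ_p = √(0.47²·1.89² + 0.53²·4.03² + 2·0.87·0.47·0.53·1.89·4.03) = 2.942%.
σ_{5d} = 2.942% × √5 = 6.579%.
z(99%) = 2.326.
VaR = 2.326 × 6.579% = 15.303%; on $30,000,000 that is $4,590,900.

$4,590,000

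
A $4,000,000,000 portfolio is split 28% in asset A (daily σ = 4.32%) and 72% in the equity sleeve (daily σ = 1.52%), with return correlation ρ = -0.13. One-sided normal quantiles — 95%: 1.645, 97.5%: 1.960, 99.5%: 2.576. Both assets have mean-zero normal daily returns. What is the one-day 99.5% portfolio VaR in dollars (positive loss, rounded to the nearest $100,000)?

σ_p² = 0.28²·4.32² + 0.72²·1.52² + 2·-0.13·0.28·0.72·4.32·1.52 = 2.3167 (%²).
σ_p = √2.3167 = 1.522%.
VaR = 2.576 × 1.522% = 3.921%; on $4,000,000,000 that is $156,840,000.

$156,800,000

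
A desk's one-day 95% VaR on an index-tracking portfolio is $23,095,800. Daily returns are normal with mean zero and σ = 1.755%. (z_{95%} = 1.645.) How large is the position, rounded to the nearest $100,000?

VaR as a fraction of value: z·σ = 1.645 × 1.755% = 2.88698%.
Position = $23,095,800 / 0.0288697 = $800,000,000.

$800,000,000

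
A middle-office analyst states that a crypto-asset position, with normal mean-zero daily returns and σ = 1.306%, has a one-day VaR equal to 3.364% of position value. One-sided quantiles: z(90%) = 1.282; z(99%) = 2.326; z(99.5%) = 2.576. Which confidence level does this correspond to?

99.5%

Implied z = VaR/σ = 3.364 / 1.306 = 2.576.
This matches z(99.5%) = 2.576.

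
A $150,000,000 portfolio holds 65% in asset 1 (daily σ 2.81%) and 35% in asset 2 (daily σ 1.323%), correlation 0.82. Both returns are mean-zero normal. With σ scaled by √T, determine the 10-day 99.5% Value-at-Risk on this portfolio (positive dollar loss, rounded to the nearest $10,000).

$27,150,000

σ_p = √(0.65²·2.81² + 0.35²·1.323² + 2·0.82·0.65·0.35·2.81·1.323) = 2.222%.
σ_{10d} = 2.222% × √10 = 7.027%.
z(99.5%) = 2.576.
VaR = 2.576 × 7.027% = 18.102%; on $150,000,000 that is $27,153,000.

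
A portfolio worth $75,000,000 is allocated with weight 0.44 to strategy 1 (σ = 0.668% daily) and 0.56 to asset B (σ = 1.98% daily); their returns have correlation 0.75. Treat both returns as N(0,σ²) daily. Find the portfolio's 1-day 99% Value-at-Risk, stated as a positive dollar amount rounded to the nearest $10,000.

$2,340,000

σ_p² = 0.44²·0.668² + 0.56²·1.98² + 2·0.75·0.44·0.56·0.668·1.98 = 1.8047 (%²).
σ_p = √1.8047 = 1.343%.
At 99%, z = 2.326.
VaR = 2.326 × 1.343% = 3.124%; on $75,000,000 that is $2,343,000.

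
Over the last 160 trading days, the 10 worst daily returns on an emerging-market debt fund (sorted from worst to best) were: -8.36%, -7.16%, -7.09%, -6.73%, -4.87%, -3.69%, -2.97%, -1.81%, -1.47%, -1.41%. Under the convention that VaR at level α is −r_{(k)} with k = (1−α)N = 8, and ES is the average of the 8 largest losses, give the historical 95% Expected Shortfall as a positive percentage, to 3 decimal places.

The 8 worst returns sum to -42.68%.
ES = −(-42.68%) / 8 = 5.335%.

5.335%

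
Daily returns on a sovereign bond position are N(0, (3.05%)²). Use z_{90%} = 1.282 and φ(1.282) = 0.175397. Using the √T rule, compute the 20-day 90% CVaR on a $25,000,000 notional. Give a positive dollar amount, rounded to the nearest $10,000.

σ_{20d} = 3.05% × √20 = 13.640%.
ES multiplier = φ(z)/(1−α) = 0.175397/0.1 = 1.754.
ES = 13.640% × 1.754 = 23.925%; on $25,000,000: $5,981,250.

$5,980,000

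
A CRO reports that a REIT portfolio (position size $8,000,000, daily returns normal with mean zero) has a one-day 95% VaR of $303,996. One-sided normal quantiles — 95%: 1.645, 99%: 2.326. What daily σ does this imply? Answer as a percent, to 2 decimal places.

VaR as a fraction: $303,996 / $8,000,000 = 3.800%.
σ = VaR / z = 3.800% / 1.645 = 2.310%.

2.31%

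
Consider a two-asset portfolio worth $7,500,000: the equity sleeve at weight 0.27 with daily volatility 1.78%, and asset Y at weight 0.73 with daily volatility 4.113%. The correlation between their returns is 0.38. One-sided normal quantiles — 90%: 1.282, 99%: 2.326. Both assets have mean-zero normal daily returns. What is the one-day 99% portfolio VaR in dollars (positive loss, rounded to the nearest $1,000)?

$561,000

σ_p² = 0.27²·1.78² + 0.73²·4.113² + 2·0.38·0.27·0.73·1.78·4.113 = 10.3426 (%²).
σ_p = √10.3426 = 3.216%.
VaR = 2.326 × 3.216% = 7.480%; on $7,500,000 that is $561,000.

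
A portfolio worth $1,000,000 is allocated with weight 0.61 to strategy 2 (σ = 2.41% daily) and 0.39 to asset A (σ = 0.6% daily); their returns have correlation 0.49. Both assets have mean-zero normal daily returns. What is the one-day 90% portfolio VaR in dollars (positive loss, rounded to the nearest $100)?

σ_p² = 0.61²·2.41² + 0.39²·0.6² + 2·0.49·0.61·0.39·2.41·0.6 = 2.5531 (%²).
σ_p = √2.5531 = 1.598%.
At 90%, z = 1.282.
VaR = 1.282 × 1.598% = 2.049%; on $1,000,000 that is $20,490.

$20,500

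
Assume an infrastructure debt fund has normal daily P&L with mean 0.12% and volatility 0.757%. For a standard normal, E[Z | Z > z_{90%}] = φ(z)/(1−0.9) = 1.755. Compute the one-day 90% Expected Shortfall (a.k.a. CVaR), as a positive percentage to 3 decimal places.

1.209%

ES = −(0.12%) + 0.757% × 1.755 = 1.209%.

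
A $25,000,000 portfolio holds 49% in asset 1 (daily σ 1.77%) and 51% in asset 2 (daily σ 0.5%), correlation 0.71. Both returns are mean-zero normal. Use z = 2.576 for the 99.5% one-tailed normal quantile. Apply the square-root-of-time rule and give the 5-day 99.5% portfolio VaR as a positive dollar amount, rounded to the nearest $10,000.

$1,530,000

σ_p = √(0.49²·1.77² + 0.51²·0.5² + 2·0.71·0.49·0.51·1.77·0.5) = 1.064%.
σ_{5d} = 1.064% × √5 = 2.379%.
VaR = 2.576 × 2.379% = 6.128%; on $25,000,000 that is $1,532,000.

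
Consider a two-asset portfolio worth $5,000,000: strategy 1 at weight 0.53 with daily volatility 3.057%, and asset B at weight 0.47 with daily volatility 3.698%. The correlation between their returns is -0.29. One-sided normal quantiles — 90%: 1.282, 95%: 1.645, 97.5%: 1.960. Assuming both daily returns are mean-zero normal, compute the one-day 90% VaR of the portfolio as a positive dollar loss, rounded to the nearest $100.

$128,400

σ_p² = 0.53²·3.057² + 0.47²·3.698² + 2·-0.29·0.53·0.47·3.057·3.698 = 4.0126 (%²).
σ_p = √4.0126 = 2.003%.
VaR = 1.282 × 2.003% = 2.568%; on $5,000,000 that is $128,400.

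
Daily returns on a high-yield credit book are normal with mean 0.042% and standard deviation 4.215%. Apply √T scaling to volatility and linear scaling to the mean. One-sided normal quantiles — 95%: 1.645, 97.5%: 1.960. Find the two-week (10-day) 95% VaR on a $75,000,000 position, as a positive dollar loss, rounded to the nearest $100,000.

σ_{10d} = 4.215% × √10 = 13.329%; μ_{10d} = 10 × 0.042% = 0.420%.
VaR = −(0.420%) + 1.645 × 13.329% = 21.506%.
On $75,000,000: 0.21506 × $75,000,000 = $16,129,500.

$16,100,000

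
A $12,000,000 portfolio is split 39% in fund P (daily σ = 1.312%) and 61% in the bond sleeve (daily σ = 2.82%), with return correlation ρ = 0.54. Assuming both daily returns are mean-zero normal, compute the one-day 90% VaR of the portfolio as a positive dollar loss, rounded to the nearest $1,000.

σ_p² = 0.39²·1.312² + 0.61²·2.82² + 2·0.54·0.39·0.61·1.312·2.82 = 4.1715 (%²).
σ_p = √4.1715 = 2.042%.
At 90%, z = 1.282.
VaR = 1.282 × 2.042% = 2.618%; on $12,000,000 that is $314,160.

$314,000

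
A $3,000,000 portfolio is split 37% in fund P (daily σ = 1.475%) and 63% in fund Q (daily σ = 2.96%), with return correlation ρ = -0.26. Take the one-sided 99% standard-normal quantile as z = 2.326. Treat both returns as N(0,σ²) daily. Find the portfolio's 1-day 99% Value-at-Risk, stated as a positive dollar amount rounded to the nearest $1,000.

$126,000

σ_p² = 0.37²·1.475² + 0.63²·2.96² + 2·-0.26·0.37·0.63·1.475·2.96 = 3.2461 (%²).
σ_p = √3.2461 = 1.802%.
VaR = 2.326 × 1.802% = 4.191%; on $3,000,000 that is $125,730.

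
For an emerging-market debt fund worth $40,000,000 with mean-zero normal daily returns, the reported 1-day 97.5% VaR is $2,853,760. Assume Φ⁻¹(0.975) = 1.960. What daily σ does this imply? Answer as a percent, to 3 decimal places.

VaR as a fraction: $2,853,760 / $40,000,000 = 7.134%.
σ = VaR / z = 7.134% / 1.960 = 3.640%.

3.640%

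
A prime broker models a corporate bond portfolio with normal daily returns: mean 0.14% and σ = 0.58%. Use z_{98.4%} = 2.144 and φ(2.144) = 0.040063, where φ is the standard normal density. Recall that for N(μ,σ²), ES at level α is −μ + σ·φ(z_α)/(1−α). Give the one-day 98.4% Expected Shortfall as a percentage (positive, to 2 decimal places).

Tail multiplier: φ(z)/(1−α) = 0.040063 / 0.016 = 2.504.
ES = −(0.14%) + 0.58% × 2.504 = 1.312%.

1.31%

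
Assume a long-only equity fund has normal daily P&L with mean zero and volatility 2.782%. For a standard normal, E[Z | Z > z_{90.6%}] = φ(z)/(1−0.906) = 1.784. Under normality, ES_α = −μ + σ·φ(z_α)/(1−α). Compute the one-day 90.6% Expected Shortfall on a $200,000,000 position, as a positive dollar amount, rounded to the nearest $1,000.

ES = 2.782% × 1.784 = 4.963%.
On $200,000,000: 0.04963 × $200,000,000 = $9,926,000.

$9,926,000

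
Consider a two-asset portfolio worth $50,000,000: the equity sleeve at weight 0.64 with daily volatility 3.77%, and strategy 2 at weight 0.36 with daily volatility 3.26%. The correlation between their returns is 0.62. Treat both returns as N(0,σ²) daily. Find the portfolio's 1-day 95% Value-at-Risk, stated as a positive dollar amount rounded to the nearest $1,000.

σ_p² = 0.64²·3.77² + 0.36²·3.26² + 2·0.62·0.64·0.36·3.77·3.26 = 10.7102 (%²).
σ_p = √10.7102 = 3.273%.
At 95%, z = 1.645.
VaR = 1.645 × 3.273% = 5.384%; on $50,000,000 that is $2,692,000.

$2,692,000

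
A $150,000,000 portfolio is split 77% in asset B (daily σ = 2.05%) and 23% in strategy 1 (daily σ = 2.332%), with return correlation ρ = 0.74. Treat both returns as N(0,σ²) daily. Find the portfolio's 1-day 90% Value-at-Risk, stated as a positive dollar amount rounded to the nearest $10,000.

σ_p² = 0.77²·2.05² + 0.23²·2.332² + 2·0.74·0.77·0.23·2.05·2.332 = 4.0324 (%²).
σ_p = √4.0324 = 2.008%.
At 90%, z = 1.282.
VaR = 1.282 × 2.008% = 2.574%; on $150,000,000 that is $3,861,000.

$3,860,000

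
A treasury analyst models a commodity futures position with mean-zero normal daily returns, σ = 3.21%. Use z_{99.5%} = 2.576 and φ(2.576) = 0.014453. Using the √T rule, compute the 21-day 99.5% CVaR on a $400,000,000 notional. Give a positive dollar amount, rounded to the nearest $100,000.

σ_{21d} = 3.21% × √21 = 14.710%.
ES multiplier = φ(z)/(1−α) = 0.014453/0.005 = 2.891.
ES = 14.710% × 2.891 = 42.527%; on $400,000,000: $170,108,000.

$170,100,000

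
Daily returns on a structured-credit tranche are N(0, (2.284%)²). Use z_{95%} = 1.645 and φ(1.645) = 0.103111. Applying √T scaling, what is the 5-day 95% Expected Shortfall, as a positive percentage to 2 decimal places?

10.53%

σ_{5d} = 2.284% × √5 = 5.107%.
ES multiplier = φ(z)/(1−α) = 0.103111/0.05 = 2.062.
ES = 5.107% × 2.062 = 10.531%.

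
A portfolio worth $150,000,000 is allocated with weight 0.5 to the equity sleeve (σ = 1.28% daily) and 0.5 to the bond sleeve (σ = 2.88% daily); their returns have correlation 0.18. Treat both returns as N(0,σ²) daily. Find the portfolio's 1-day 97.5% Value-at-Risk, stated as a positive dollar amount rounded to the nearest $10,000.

$4,930,000

σ_p² = 0.5²·1.28² + 0.5²·2.88² + 2·0.18·0.5·0.5·1.28·2.88 = 2.8150 (%²).
σ_p = √2.8150 = 1.678%.
At 97.5%, z = 1.960.
VaR = 1.960 × 1.678% = 3.289%; on $150,000,000 that is $4,933,500.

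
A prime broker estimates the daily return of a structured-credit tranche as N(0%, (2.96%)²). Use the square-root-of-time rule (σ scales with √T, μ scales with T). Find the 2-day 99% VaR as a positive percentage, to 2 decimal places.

At 99%, z = 2.326.
σ_{2d} = 2.96% × √2 = 4.186%.
VaR = 2.326 × 4.186% = 9.737%.

9.74%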